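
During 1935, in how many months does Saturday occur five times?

A month of length L has five Saturdays iff its first Saturday is on day ≤ L−28 (so day 1–3 in a 31-day month, 1–2 in a 30-day month, day 1 in a leap February).
Checking each month of 1935: Jan starts Tue (31d); Feb starts Fri (28d); Mar starts Fri (31d) ✓; Apr starts Mon (30d); May starts Wed (31d); Jun starts Sat (30d) ✓; Jul starts Mon (31d); Aug starts Thu (31d) ✓; Sep starts Sun (30d); Oct starts Tue (31d); Nov starts Fri (30d) ✓; Dec starts Sun (31d).
Five-Saturday months: March, June, August, November → 4.

4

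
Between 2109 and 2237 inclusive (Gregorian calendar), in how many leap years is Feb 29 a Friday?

4

Leap years in 2109–2237: 31 of them.
Feb 29 weekday advances by 5 (mod 7) from one leap year to the next four years later (or differs when a century non-leap intervenes).
Leap-day weekdays: 2112:Mon 2116:Sat 2120:Thu 2124:Tue 2128:Sun 2132:Fri✓ 2136:Wed 2140:Mon 2144:Sat 2148:Thu 2152:Tue 2156:Sun 2160:Fri✓ …(5 more)… 2184:Sun 2188:Fri✓ 2192:Wed 2196:Mon 2204:Wed 2208:Mon 2212:Sat 2216:Thu 2220:Tue 2224:Sun 2228:Fri✓ 2232:Wed 2236:Mon
Friday: 2132, 2160, 2188, 2228 → 4.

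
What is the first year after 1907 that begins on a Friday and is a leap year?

Jan 1 advances by 2 weekdays after a leap year and by 1 after a common year.
1907: Jan 1 is Tuesday.
1908: Wednesday (leap)
1909: Friday
1910: Saturday
1911: Sunday
1912: Monday (leap)
1913: Wednesday
1914: Thursday
1915: Friday
1916: Saturday (leap)
1917: Monday
1918: Tuesday
1919: Wednesday
1920: Thursday (leap)
1921: Saturday
1922: Sunday
1923: Monday
1924: Tuesday (leap)
1925: Thursday
1926: Friday
1927: Saturday
1928: Sunday (leap)
1929: Tuesday
1930: Wednesday
1931: Thursday
1932: Friday (leap)
1932 begins on a Friday and is a leap year.

1932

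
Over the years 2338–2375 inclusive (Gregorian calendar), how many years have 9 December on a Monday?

6

Track 9 December's weekday year by year (advancing +1, or +2 across a Feb 29):
  2338: Fri  2339: Sat (+1)  2340: Mon (+2) ✓  2341: Tue (+1)  2342: Wed (+1)
  2343: Thu (+1)  2344: Sat (+2)  2345: Sun (+1)  2346: Mon (+1) ✓  2347: Tue (+1)
  2348: Thu (+2)  2349: Fri (+1)  2350: Sat (+1)  2351: Sun (+1)  … (10 more years) …
  2362: Sun (+1)  2363: Mon (+1) ✓  2364: Wed (+2)  2365: Thu (+1)  2366: Fri (+1)
  2367: Sat (+1)  2368: Mon (+2) ✓  2369: Tue (+1)  2370: Wed (+1)  2371: Thu (+1)
  2372: Sat (+2)  2373: Sun (+1)  2374: Mon (+1) ✓  2375: Tue (+1)
Monday years: 2340, 2346, 2357, 2363, 2368, 2374 — 6 in total.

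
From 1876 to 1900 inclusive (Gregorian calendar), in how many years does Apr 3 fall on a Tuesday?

Track Apr 3's weekday year by year (advancing +1, or +2 across a Feb 29):
  1876: Mon  1877: Tue (+1) ✓  1878: Wed (+1)  1879: Thu (+1)  1880: Sat (+2)
  1881: Sun (+1)  1882: Mon (+1)  1883: Tue (+1) ✓  1884: Thu (+2)  1885: Fri (+1)
  1886: Sat (+1)  1887: Sun (+1)  1888: Tue (+2) ✓  1889: Wed (+1)  1890: Thu (+1)
  1891: Fri (+1)  1892: Sun (+2)  1893: Mon (+1)  1894: Tue (+1) ✓  1895: Wed (+1)
  1896: Fri (+2)  1897: Sat (+1)  1898: Sun (+1)  1899: Mon (+1)  1900: Tue (+1) ✓
Tuesday years: 1877, 1883, 1888, 1894, 1900 — 5 in total.

5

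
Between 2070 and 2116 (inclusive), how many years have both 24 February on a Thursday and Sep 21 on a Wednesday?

5

Check each year's weekday for 24 February and Sep 21:
  2070: Mon/Sun  2071: Tue/Mon  2072: Wed/Wed  2073: Fri/Thu  2074: Sat/Fri  2075: Sun/Sat  2076: Mon/Mon  2077: Wed/Tue  2078: Thu/Wed ✓  2079: Fri/Thu  2080: Sat/Sat  2081: Mon/Sun  2082: Tue/Mon  2083: Wed/Tue  …(19 more)…  2103: Sat/Fri  2104: Sun/Sun  2105: Tue/Mon  2106: Wed/Tue  2107: Thu/Wed ✓  2108: Fri/Fri  2109: Sun/Sat  2110: Mon/Sun  2111: Tue/Mon  2112: Wed/Wed  2113: Fri/Thu  2114: Sat/Fri  2115: Sun/Sat  2116: Mon/Mon
Both conditions hold in: 2078, 2089, 2095, 2101, 2107 — 5.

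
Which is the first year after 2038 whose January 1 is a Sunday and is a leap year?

2040

Jan 1 advances by 2 weekdays after a leap year and by 1 after a common year.
2038: Jan 1 is Friday.
2039: Saturday
2040: Sunday (leap)
2040 begins on a Sunday and is a leap year.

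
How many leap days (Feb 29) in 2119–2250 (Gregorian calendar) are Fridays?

4

Leap years in 2119–2250: 32 of them.
Feb 29 weekday advances by 5 (mod 7) from one leap year to the next four years later (or differs when a century non-leap intervenes).
Leap-day weekdays: 2120:Thu 2124:Tue 2128:Sun 2132:Fri✓ 2136:Wed 2140:Mon 2144:Sat 2148:Thu 2152:Tue 2156:Sun 2160:Fri✓ 2164:Wed 2168:Mon …(6 more)… 2196:Mon 2204:Wed 2208:Mon 2212:Sat 2216:Thu 2220:Tue 2224:Sun 2228:Fri✓ 2232:Wed 2236:Mon 2240:Sat 2244:Thu 2248:Tue
Friday: 2132, 2160, 2188, 2228 → 4.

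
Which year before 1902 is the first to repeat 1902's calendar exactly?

1890

Two years share a calendar iff Jan 1 falls on the same weekday and both are leap or both are common. 1902: Jan 1 is Wednesday, common year.
1901: Jan 1 Tuesday, common
1900: Jan 1 Monday, common
1899: Jan 1 Sunday, common
1898: Jan 1 Saturday, common
1897: Jan 1 Friday, common
1896: Jan 1 Wednesday, leap
1895: Jan 1 Tuesday, common
1894: Jan 1 Monday, common
1893: Jan 1 Sunday, common
1892: Jan 1 Friday, leap
1891: Jan 1 Thursday, common
1890: Jan 1 Wednesday, common
1890 matches on both conditions.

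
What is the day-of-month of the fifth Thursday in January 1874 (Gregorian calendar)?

January 1, 1874 is a Thursday, so the first Thursday is the 1st.
The fifth Thursday is 1 + 28 = 29.

29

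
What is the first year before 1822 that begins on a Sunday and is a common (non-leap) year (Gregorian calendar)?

Jan 1 advances by 2 weekdays after a leap year and by 1 after a common year.
1822: Jan 1 is Tuesday.
1821: Monday
1820: Saturday (leap)
1819: Friday
1818: Thursday
1817: Wednesday
1816: Monday (leap)
1815: Sunday
1815 begins on a Sunday and is a common year.

1815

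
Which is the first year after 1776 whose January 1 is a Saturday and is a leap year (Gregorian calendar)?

1780

Jan 1 advances by 2 weekdays after a leap year and by 1 after a common year.
1776: Jan 1 is Monday (leap).
1777: Wednesday
1778: Thursday
1779: Friday
1780: Saturday (leap)
1780 begins on a Saturday and is a leap year.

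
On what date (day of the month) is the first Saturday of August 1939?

August 1, 1939 is a Tuesday, so the first Saturday is the 5th.
The first Saturday is 5 + 0 = 5.

5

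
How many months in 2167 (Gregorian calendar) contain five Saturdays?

A month of length L has five Saturdays iff its first Saturday is on day ≤ L−28 (so day 1–3 in a 31-day month, 1–2 in a 30-day month, day 1 in a leap February).
Checking each month of 2167: Jan starts Thu (31d) ✓; Feb starts Sun (28d); Mar starts Sun (31d); Apr starts Wed (30d); May starts Fri (31d) ✓; Jun starts Mon (30d); Jul starts Wed (31d); Aug starts Sat (31d) ✓; Sep starts Tue (30d); Oct starts Thu (31d) ✓; Nov starts Sun (30d); Dec starts Tue (31d).
Five-Saturday months: January, May, August, October → 4.

4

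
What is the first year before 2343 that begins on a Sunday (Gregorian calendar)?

Jan 1 advances by 2 weekdays after a leap year and by 1 after a common year.
2343: Jan 1 is Friday.
2342: Thursday
2341: Wednesday
2340: Monday (leap)
2339: Sunday
2339 begins on a Sunday

2339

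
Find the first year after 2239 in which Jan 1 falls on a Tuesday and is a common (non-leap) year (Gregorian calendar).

Jan 1 advances by 2 weekdays after a leap year and by 1 after a common year.
2239: Jan 1 is Tuesday.
2240: Wednesday (leap)
2241: Friday
2242: Saturday
2243: Sunday
2244: Monday (leap)
2245: Wednesday
2246: Thursday
2247: Friday
2248: Saturday (leap)
2249: Monday
2250: Tuesday
2250 begins on a Tuesday and is a common year.

2250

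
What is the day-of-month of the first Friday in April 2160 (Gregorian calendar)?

4

April 1, 2160 is a Tuesday, so the first Friday is the 4th.
The first Friday is 4 + 0 = 4.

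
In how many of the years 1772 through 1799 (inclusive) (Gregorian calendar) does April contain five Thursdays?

April has 30 days; it has five Thursdays when Thursday falls among the first (month-length − 28) days — i.e. when April 1 is one of Thursday/Wednesday.
April 1 by year: 1772:Wed✓ 1773:Thu✓ 1774:Fri 1775:Sat 1776:Mon 1777:Tue 1778:Wed✓ 1779:Thu✓ 1780:Sat 1781:Sun 1782:Mon 1783:Tue 1784:Thu✓ 1785:Fri 1786:Sat 1787:Sun 1788:Tue 1789:Wed✓ 1790:Thu✓ 1791:Fri 1792:Sun 1793:Mon 1794:Tue 1795:Wed✓ 1796:Fri 1797:Sat 1798:Sun 1799:Mon
Years with five Thursdays: 1772, 1773, 1778, 1779, 1784, 1789, 1790, 1795 → 8.

8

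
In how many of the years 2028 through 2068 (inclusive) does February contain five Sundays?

February has 28 days (29 in leap years); it has five Sundays when Sunday falls among the first (month-length − 28) days — i.e. when February 1 is Sunday in a leap year (never in a common year).
February 1 by year: 2028:Tue 2029:Thu 2030:Fri 2031:Sat 2032:Sun✓ 2033:Tue 2034:Wed 2035:Thu 2036:Fri 2037:Sun 2038:Mon 2039:Tue 2040:Wed 2041:Fri 2042:Sat …(11 more)… 2054:Sun 2055:Mon 2056:Tue 2057:Thu 2058:Fri 2059:Sat 2060:Sun✓ 2061:Tue 2062:Wed 2063:Thu 2064:Fri 2065:Sun 2066:Mon 2067:Tue 2068:Wed
Years with five Sundays: 2032, 2060 → 2.

2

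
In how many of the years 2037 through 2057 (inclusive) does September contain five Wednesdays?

September has 30 days; it has five Wednesdays when Wednesday falls among the first (month-length − 28) days — i.e. when September 1 is one of Wednesday/Tuesday.
September 1 by year: 2037:Tue✓ 2038:Wed✓ 2039:Thu 2040:Sat 2041:Sun 2042:Mon 2043:Tue✓ 2044:Thu 2045:Fri 2046:Sat 2047:Sun 2048:Tue✓ 2049:Wed✓ 2050:Thu 2051:Fri 2052:Sun 2053:Mon 2054:Tue✓ 2055:Wed✓ 2056:Fri 2057:Sat
Years with five Wednesdays: 2037, 2038, 2043, 2048, 2049, 2054, 2055 → 7.

7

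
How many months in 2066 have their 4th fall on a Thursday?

3

Check the 4th of each month of 2066: Jan 4: Mon, Feb 4: Thu, Mar 4: Thu, Apr 4: Sun, May 4: Tue, Jun 4: Fri, Jul 4: Sun, Aug 4: Wed, Sep 4: Sat, Oct 4: Mon, Nov 4: Thu, Dec 4: Sat.
Thursday occurs in February, March, November — 3 months.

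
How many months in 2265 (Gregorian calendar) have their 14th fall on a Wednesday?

1

Check the 14th of each month of 2265: Jan 14: Sat, Feb 14: Tue, Mar 14: Tue, Apr 14: Fri, May 14: Sun, Jun 14: Wed, Jul 14: Fri, Aug 14: Mon, Sep 14: Thu, Oct 14: Sat, Nov 14: Tue, Dec 14: Thu.
Wednesday occurs in June — 1 month.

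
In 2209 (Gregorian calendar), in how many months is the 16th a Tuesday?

Check the 16th of each month of 2209: Jan 16: Mon, Feb 16: Thu, Mar 16: Thu, Apr 16: Sun, May 16: Tue, Jun 16: Fri, Jul 16: Sun, Aug 16: Wed, Sep 16: Sat, Oct 16: Mon, Nov 16: Thu, Dec 16: Sat.
Tuesday occurs in May — 1 month.

1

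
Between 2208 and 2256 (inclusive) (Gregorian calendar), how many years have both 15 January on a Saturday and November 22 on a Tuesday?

5

Check each year's weekday for 15 January and November 22:
  2208: Fri/Tue  2209: Sun/Wed  2210: Mon/Thu  2211: Tue/Fri  2212: Wed/Sun  2213: Fri/Mon  2214: Sat/Tue ✓  2215: Sun/Wed  2216: Mon/Fri  2217: Wed/Sat  2218: Thu/Sun  2219: Fri/Mon  2220: Sat/Wed  2221: Mon/Thu  …(21 more)…  2243: Sun/Wed  2244: Mon/Fri  2245: Wed/Sat  2246: Thu/Sun  2247: Fri/Mon  2248: Sat/Wed  2249: Mon/Thu  2250: Tue/Fri  2251: Wed/Sat  2252: Thu/Mon  2253: Sat/Tue ✓  2254: Sun/Wed  2255: Mon/Thu  2256: Tue/Sat
Both conditions hold in: 2214, 2225, 2231, 2242, 2253 — 5.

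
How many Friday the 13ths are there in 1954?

1

Check the 13th of each month of 1954: Jan 13: Wed, Feb 13: Sat, Mar 13: Sat, Apr 13: Tue, May 13: Thu, Jun 13: Sun, Jul 13: Tue, Aug 13: Fri, Sep 13: Mon, Oct 13: Wed, Nov 13: Sat, Dec 13: Mon.
Friday occurs in August — 1 month.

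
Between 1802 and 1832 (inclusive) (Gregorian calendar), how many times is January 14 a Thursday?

Track January 14's weekday year by year (advancing +1, or +2 across a Feb 29):
  1802: Thu ✓  1803: Fri (+1)  1804: Sat (+1)  1805: Mon (+2)  1806: Tue (+1)
  1807: Wed (+1)  1808: Thu (+1) ✓  1809: Sat (+2)  1810: Sun (+1)  1811: Mon (+1)
  1812: Tue (+1)  1813: Thu (+2) ✓  1814: Fri (+1)  1815: Sat (+1)  … (3 more years) …
  1819: Thu (+1) ✓  1820: Fri (+1)  1821: Sun (+2)  1822: Mon (+1)  1823: Tue (+1)
  1824: Wed (+1)  1825: Fri (+2)  1826: Sat (+1)  1827: Sun (+1)  1828: Mon (+1)
  1829: Wed (+2)  1830: Thu (+1) ✓  1831: Fri (+1)  1832: Sat (+1)
Thursday years: 1802, 1808, 1813, 1819, 1830 — 5 in total.

5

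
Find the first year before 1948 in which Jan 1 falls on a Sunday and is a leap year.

1928

Jan 1 advances by 2 weekdays after a leap year and by 1 after a common year.
1948: Jan 1 is Thursday (leap).
1947: Wednesday
1946: Tuesday
1945: Monday
1944: Saturday (leap)
1943: Friday
1942: Thursday
1941: Wednesday
1940: Monday (leap)
1939: Sunday
1938: Saturday
1937: Friday
1936: Wednesday (leap)
1935: Tuesday
1934: Monday
1933: Sunday
1932: Friday (leap)
1931: Thursday
1930: Wednesday
1929: Tuesday
1928: Sunday (leap)
1928 begins on a Sunday and is a leap year.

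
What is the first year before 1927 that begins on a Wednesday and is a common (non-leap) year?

Jan 1 advances by 2 weekdays after a leap year and by 1 after a common year.
1927: Jan 1 is Saturday.
1926: Friday
1925: Thursday
1924: Tuesday (leap)
1923: Monday
1922: Sunday
1921: Saturday
1920: Thursday (leap)
1919: Wednesday
1919 begins on a Wednesday and is a common year.

1919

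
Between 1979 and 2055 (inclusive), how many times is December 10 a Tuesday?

Track December 10's weekday year by year (advancing +1, or +2 across a Feb 29):
  1979: Mon  1980: Wed (+2)  1981: Thu (+1)  1982: Fri (+1)  1983: Sat (+1)
  1984: Mon (+2)  1985: Tue (+1) ✓  1986: Wed (+1)  1987: Thu (+1)  1988: Sat (+2)
  1989: Sun (+1)  1990: Mon (+1)  1991: Tue (+1) ✓  1992: Thu (+2)  … (49 more years) …
  2042: Wed (+1)  2043: Thu (+1)  2044: Sat (+2)  2045: Sun (+1)  2046: Mon (+1)
  2047: Tue (+1) ✓  2048: Thu (+2)  2049: Fri (+1)  2050: Sat (+1)  2051: Sun (+1)
  2052: Tue (+2) ✓  2053: Wed (+1)  2054: Thu (+1)  2055: Fri (+1)
Tuesday years: 1985, 1991, 1996, 2002, 2013, 2019, 2024, 2030, 2041, 2047, 2052 — 11 in total.

11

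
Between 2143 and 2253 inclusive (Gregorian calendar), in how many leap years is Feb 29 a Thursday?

Leap years in 2143–2253: 27 of them.
Feb 29 weekday advances by 5 (mod 7) from one leap year to the next four years later (or differs when a century non-leap intervenes).
Leap-day weekdays: 2144:Sat 2148:Thu✓ 2152:Tue 2156:Sun 2160:Fri 2164:Wed 2168:Mon 2172:Sat 2176:Thu✓ 2180:Tue 2184:Sun 2188:Fri 2192:Wed 2196:Mon 2204:Wed 2208:Mon 2212:Sat 2216:Thu✓ 2220:Tue 2224:Sun 2228:Fri 2232:Wed 2236:Mon 2240:Sat 2244:Thu✓ 2248:Tue 2252:Sun
Thursday: 2148, 2176, 2216, 2244 → 4.

4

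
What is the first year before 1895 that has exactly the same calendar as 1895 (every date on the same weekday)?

1889

Two years share a calendar iff Jan 1 falls on the same weekday and both are leap or both are common. 1895: Jan 1 is Tuesday, common year.
1894: Jan 1 Monday, common
1893: Jan 1 Sunday, common
1892: Jan 1 Friday, leap
1891: Jan 1 Thursday, common
1890: Jan 1 Wednesday, common
1889: Jan 1 Tuesday, common
1889 matches on both conditions.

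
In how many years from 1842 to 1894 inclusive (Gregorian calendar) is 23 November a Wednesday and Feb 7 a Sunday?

Check each year's weekday for 23 November and Feb 7:
  1842: Wed/Mon  1843: Thu/Tue  1844: Sat/Wed  1845: Sun/Fri  1846: Mon/Sat  1847: Tue/Sun  1848: Thu/Mon  1849: Fri/Wed  1850: Sat/Thu  1851: Sun/Fri  1852: Tue/Sat  1853: Wed/Mon  1854: Thu/Tue  1855: Fri/Wed  …(25 more)…  1881: Wed/Mon  1882: Thu/Tue  1883: Fri/Wed  1884: Sun/Thu  1885: Mon/Sat  1886: Tue/Sun  1887: Wed/Mon  1888: Fri/Tue  1889: Sat/Thu  1890: Sun/Fri  1891: Mon/Sat  1892: Wed/Sun ✓  1893: Thu/Tue  1894: Fri/Wed
Both conditions hold in: 1864, 1892 — 2.

2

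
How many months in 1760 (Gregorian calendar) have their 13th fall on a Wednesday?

2

Check the 13th of each month of 1760: Jan 13: Sun, Feb 13: Wed, Mar 13: Thu, Apr 13: Sun, May 13: Tue, Jun 13: Fri, Jul 13: Sun, Aug 13: Wed, Sep 13: Sat, Oct 13: Mon, Nov 13: Thu, Dec 13: Sat.
Wednesday occurs in February, August — 2 months.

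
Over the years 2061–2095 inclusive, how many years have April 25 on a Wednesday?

Track April 25's weekday year by year (advancing +1, or +2 across a Feb 29):
  2061: Mon  2062: Tue (+1)  2063: Wed (+1) ✓  2064: Fri (+2)  2065: Sat (+1)
  2066: Sun (+1)  2067: Mon (+1)  2068: Wed (+2) ✓  2069: Thu (+1)  2070: Fri (+1)
  2071: Sat (+1)  2072: Mon (+2)  2073: Tue (+1)  2074: Wed (+1) ✓  … (7 more years) …
  2082: Sat (+1)  2083: Sun (+1)  2084: Tue (+2)  2085: Wed (+1) ✓  2086: Thu (+1)
  2087: Fri (+1)  2088: Sun (+2)  2089: Mon (+1)  2090: Tue (+1)  2091: Wed (+1) ✓
  2092: Fri (+2)  2093: Sat (+1)  2094: Sun (+1)  2095: Mon (+1)
Wednesday years: 2063, 2068, 2074, 2085, 2091 — 5 in total.

5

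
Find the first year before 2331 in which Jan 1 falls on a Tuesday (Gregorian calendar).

2329

Jan 1 advances by 2 weekdays after a leap year and by 1 after a common year.
2331: Jan 1 is Thursday.
2330: Wednesday
2329: Tuesday
2329 begins on a Tuesday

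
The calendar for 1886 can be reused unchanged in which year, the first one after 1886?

1897

Two years share a calendar iff Jan 1 falls on the same weekday and both are leap or both are common. 1886: Jan 1 is Friday, common year.
1887: Jan 1 Saturday, common
1888: Jan 1 Sunday, leap
1889: Jan 1 Tuesday, common
1890: Jan 1 Wednesday, common
1891: Jan 1 Thursday, common
1892: Jan 1 Friday, leap
1893: Jan 1 Sunday, common
1894: Jan 1 Monday, common
1895: Jan 1 Tuesday, common
1896: Jan 1 Wednesday, leap
1897: Jan 1 Friday, common
1897 matches on both conditions.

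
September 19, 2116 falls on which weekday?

January 1, 2116 is a Wednesday.
September 19 is day 263 of the year, i.e. 262 days after Jan 1.
262 mod 7 = 3, so advance 3 weekdays from Wednesday: Saturday.

Saturday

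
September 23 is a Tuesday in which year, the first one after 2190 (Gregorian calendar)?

From one year to the next, a fixed date's weekday advances by 1, or by 2 when a Feb 29 lies between the two dates.
2190: September 23 is Thursday.
2191: Friday (+1)
2192: Sunday (+2)
2193: Monday (+1)
2194: Tuesday (+1)
September 23 falls on a Tuesday in 2194.

2194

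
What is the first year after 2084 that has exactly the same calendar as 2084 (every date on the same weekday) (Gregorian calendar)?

2124

Two years share a calendar iff Jan 1 falls on the same weekday and both are leap or both are common. 2084: Jan 1 is Saturday, leap year.
2085: Jan 1 Monday, common
2086: Jan 1 Tuesday, common
2087: Jan 1 Wednesday, common
2088: Jan 1 Thursday, leap
2089: Jan 1 Saturday, common
2090: Jan 1 Sunday, common
2091: Jan 1 Monday, common
2092: Jan 1 Tuesday, leap
2093: Jan 1 Thursday, common
2094: Jan 1 Friday, common
2095: Jan 1 Saturday, common
2096: Jan 1 Sunday, leap
2097: Jan 1 Tuesday, common
2098: Jan 1 Wednesday, common
2099: Jan 1 Thursday, common
2100: Jan 1 Friday, common
2101: Jan 1 Saturday, common
2102: Jan 1 Sunday, common
2103: Jan 1 Monday, common
2104: Jan 1 Tuesday, leap
2105: Jan 1 Thursday, common
2106: Jan 1 Friday, common
2107: Jan 1 Saturday, common
2108: Jan 1 Sunday, leap
2109: Jan 1 Tuesday, common
2110: Jan 1 Wednesday, common
2111: Jan 1 Thursday, common
2112: Jan 1 Friday, leap
2113: Jan 1 Sunday, common
2114: Jan 1 Monday, common
2115: Jan 1 Tuesday, common
2116: Jan 1 Wednesday, leap
2117: Jan 1 Friday, common
2118: Jan 1 Saturday, common
2119: Jan 1 Sunday, common
2120: Jan 1 Monday, leap
2121: Jan 1 Wednesday, common
2122: Jan 1 Thursday, common
2123: Jan 1 Friday, common
2124: Jan 1 Saturday, leap
2124 matches on both conditions.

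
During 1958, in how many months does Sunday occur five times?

A month of length L has five Sundays iff its first Sunday is on day ≤ L−28 (so day 1–3 in a 31-day month, 1–2 in a 30-day month, day 1 in a leap February).
Checking each month of 1958: Jan starts Wed (31d); Feb starts Sat (28d); Mar starts Sat (31d) ✓; Apr starts Tue (30d); May starts Thu (31d); Jun starts Sun (30d) ✓; Jul starts Tue (31d); Aug starts Fri (31d) ✓; Sep starts Mon (30d); Oct starts Wed (31d); Nov starts Sat (30d) ✓; Dec starts Mon (31d).
Five-Sunday months: March, June, August, November → 4.

4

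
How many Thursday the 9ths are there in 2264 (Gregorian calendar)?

1

Check the 9th of each month of 2264: Jan 9: Sat, Feb 9: Tue, Mar 9: Wed, Apr 9: Sat, May 9: Mon, Jun 9: Thu, Jul 9: Sat, Aug 9: Tue, Sep 9: Fri, Oct 9: Sun, Nov 9: Wed, Dec 9: Fri.
Thursday occurs in June — 1 month.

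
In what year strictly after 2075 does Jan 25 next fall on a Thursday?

2080

From one year to the next, a fixed date's weekday advances by 1, or by 2 when a Feb 29 lies between the two dates.
2075: January 25 is Friday.
2076: Saturday (+1)
2077: Monday (+2)
2078: Tuesday (+1)
2079: Wednesday (+1)
2080: Thursday (+1)
Jan 25 falls on a Thursday in 2080.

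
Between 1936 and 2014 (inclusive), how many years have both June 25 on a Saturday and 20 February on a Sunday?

Check each year's weekday for June 25 and 20 February:
  1936: Thu/Thu  1937: Fri/Sat  1938: Sat/Sun ✓  1939: Sun/Mon  1940: Tue/Tue  1941: Wed/Thu  1942: Thu/Fri  1943: Fri/Sat  1944: Sun/Sun  1945: Mon/Tue  1946: Tue/Wed  1947: Wed/Thu  1948: Fri/Fri  1949: Sat/Sun ✓  …(51 more)…  2001: Mon/Tue  2002: Tue/Wed  2003: Wed/Thu  2004: Fri/Fri  2005: Sat/Sun ✓  2006: Sun/Mon  2007: Mon/Tue  2008: Wed/Wed  2009: Thu/Fri  2010: Fri/Sat  2011: Sat/Sun ✓  2012: Mon/Mon  2013: Tue/Wed  2014: Wed/Thu
Both conditions hold in: 1938, 1949, 1955, 1966, 1977, 1983, 1994, 2005, 2011 — 9.

9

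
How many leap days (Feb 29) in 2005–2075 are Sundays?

2

Leap years in 2005–2075: 17 of them.
Feb 29 weekday advances by 5 (mod 7) from one leap year to the next four years later (or differs when a century non-leap intervenes).
Leap-day weekdays: 2008:Fri 2012:Wed 2016:Mon 2020:Sat 2024:Thu 2028:Tue 2032:Sun✓ 2036:Fri 2040:Wed 2044:Mon 2048:Sat 2052:Thu 2056:Tue 2060:Sun✓ 2064:Fri 2068:Wed 2072:Mon
Sunday: 2032, 2060 → 2.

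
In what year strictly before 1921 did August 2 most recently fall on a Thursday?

From one year to the next, a fixed date's weekday advances by 1, or by 2 when a Feb 29 lies between the two dates.
1921: August 2 is Tuesday.
1920: Monday (−1)
1919: Saturday (−2)
1918: Friday (−1)
1917: Thursday (−1)
August 2 falls on a Thursday in 1917.

1917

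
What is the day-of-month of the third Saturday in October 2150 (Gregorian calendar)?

October 1, 2150 is a Thursday, so the first Saturday is the 3rd.
The third Saturday is 3 + 14 = 17.

17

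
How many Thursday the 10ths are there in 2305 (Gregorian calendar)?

1

Check the 10th of each month of 2305: Jan 10: Tue, Feb 10: Fri, Mar 10: Fri, Apr 10: Mon, May 10: Wed, Jun 10: Sat, Jul 10: Mon, Aug 10: Thu, Sep 10: Sun, Oct 10: Tue, Nov 10: Fri, Dec 10: Sun.
Thursday occurs in August — 1 month.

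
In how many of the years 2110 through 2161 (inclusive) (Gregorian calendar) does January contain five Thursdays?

January has 31 days; it has five Thursdays when Thursday falls among the first (month-length − 28) days — i.e. when January 1 is one of Thursday/Wednesday/Tuesday.
January 1 by year: 2110:Wed✓ 2111:Thu✓ 2112:Fri 2113:Sun 2114:Mon 2115:Tue✓ 2116:Wed✓ 2117:Fri 2118:Sat 2119:Sun 2120:Mon 2121:Wed✓ 2122:Thu✓ 2123:Fri 2124:Sat …(22 more)… 2147:Sun 2148:Mon 2149:Wed✓ 2150:Thu✓ 2151:Fri 2152:Sat 2153:Mon 2154:Tue✓ 2155:Wed✓ 2156:Thu✓ 2157:Sat 2158:Sun 2159:Mon 2160:Tue✓ 2161:Thu✓
Years with five Thursdays: 2110, 2111, 2115, 2116, 2121, 2122, 2126, 2127, 2128, 2132, 2133, 2137, 2138, 2139, 2143, 2144, 2149, 2150, 2154, 2155, 2156, 2160, 2161 → 23.

23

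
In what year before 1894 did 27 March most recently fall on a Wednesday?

1889

From one year to the next, a fixed date's weekday advances by 1, or by 2 when a Feb 29 lies between the two dates.
1894: March 27 is Tuesday.
1893: Monday (−1)
1892: Sunday (−1)
1891: Friday (−2)
1890: Thursday (−1)
1889: Wednesday (−1)
27 March falls on a Wednesday in 1889.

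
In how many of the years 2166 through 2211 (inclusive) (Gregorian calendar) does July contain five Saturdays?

July has 31 days; it has five Saturdays when Saturday falls among the first (month-length − 28) days — i.e. when July 1 is one of Saturday/Friday/Thursday.
July 1 by year: 2166:Tue 2167:Wed 2168:Fri✓ 2169:Sat✓ 2170:Sun 2171:Mon 2172:Wed 2173:Thu✓ 2174:Fri✓ 2175:Sat✓ 2176:Mon 2177:Tue 2178:Wed 2179:Thu✓ 2180:Sat✓ …(16 more)… 2197:Sat✓ 2198:Sun 2199:Mon 2200:Tue 2201:Wed 2202:Thu✓ 2203:Fri✓ 2204:Sun 2205:Mon 2206:Tue 2207:Wed 2208:Fri✓ 2209:Sat✓ 2210:Sun 2211:Mon
Years with five Saturdays: 2168, 2169, 2173, 2174, 2175, 2179, 2180, 2184, 2185, 2186, 2190, 2191, 2196, 2197, 2202, 2203, 2208, 2209 → 18.

18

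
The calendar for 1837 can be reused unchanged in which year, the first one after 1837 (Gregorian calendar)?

1843

Two years share a calendar iff Jan 1 falls on the same weekday and both are leap or both are common. 1837: Jan 1 is Sunday, common year.
1838: Jan 1 Monday, common
1839: Jan 1 Tuesday, common
1840: Jan 1 Wednesday, leap
1841: Jan 1 Friday, common
1842: Jan 1 Saturday, common
1843: Jan 1 Sunday, common
1843 matches on both conditions.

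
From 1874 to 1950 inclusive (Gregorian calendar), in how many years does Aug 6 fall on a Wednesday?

Track Aug 6's weekday year by year (advancing +1, or +2 across a Feb 29):
  1874: Thu  1875: Fri (+1)  1876: Sun (+2)  1877: Mon (+1)  1878: Tue (+1)
  1879: Wed (+1) ✓  1880: Fri (+2)  1881: Sat (+1)  1882: Sun (+1)  1883: Mon (+1)
  1884: Wed (+2) ✓  1885: Thu (+1)  1886: Fri (+1)  1887: Sat (+1)  … (49 more years) …
  1937: Fri (+1)  1938: Sat (+1)  1939: Sun (+1)  1940: Tue (+2)  1941: Wed (+1) ✓
  1942: Thu (+1)  1943: Fri (+1)  1944: Sun (+2)  1945: Mon (+1)  1946: Tue (+1)
  1947: Wed (+1) ✓  1948: Fri (+2)  1949: Sat (+1)  1950: Sun (+1)
Wednesday years: 1879, 1884, 1890, 1902, 1913, 1919, 1924, 1930, 1941, 1947 — 10 in total.

10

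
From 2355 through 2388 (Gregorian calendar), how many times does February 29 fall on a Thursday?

Leap years in 2355–2388: 9 of them.
Feb 29 weekday advances by 5 (mod 7) from one leap year to the next four years later (or differs when a century non-leap intervenes).
Leap-day weekdays: 2356:Wed 2360:Mon 2364:Sat 2368:Thu✓ 2372:Tue 2376:Sun 2380:Fri 2384:Wed 2388:Mon
Thursday: 2368 → 1.

1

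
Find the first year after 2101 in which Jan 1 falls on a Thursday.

Jan 1 advances by 2 weekdays after a leap year and by 1 after a common year.
2101: Jan 1 is Saturday.
2102: Sunday
2103: Monday
2104: Tuesday (leap)
2105: Thursday
2105 begins on a Thursday

2105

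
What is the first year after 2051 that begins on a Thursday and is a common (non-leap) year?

2054

Jan 1 advances by 2 weekdays after a leap year and by 1 after a common year.
2051: Jan 1 is Sunday.
2052: Monday (leap)
2053: Wednesday
2054: Thursday
2054 begins on a Thursday and is a common year.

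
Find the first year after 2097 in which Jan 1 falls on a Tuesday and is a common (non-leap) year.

2109

Jan 1 advances by 2 weekdays after a leap year and by 1 after a common year.
2097: Jan 1 is Tuesday.
2098: Wednesday
2099: Thursday
2100: Friday
2101: Saturday
2102: Sunday
2103: Monday
2104: Tuesday (leap)
2105: Thursday
2106: Friday
2107: Saturday
2108: Sunday (leap)
2109: Tuesday
2109 begins on a Tuesday and is a common year.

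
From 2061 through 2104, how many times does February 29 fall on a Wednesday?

2

Leap years in 2061–2104: 10 of them.
Feb 29 weekday advances by 5 (mod 7) from one leap year to the next four years later (or differs when a century non-leap intervenes).
Leap-day weekdays: 2064:Fri 2068:Wed✓ 2072:Mon 2076:Sat 2080:Thu 2084:Tue 2088:Sun 2092:Fri 2096:Wed✓ 2104:Fri
Wednesday: 2068, 2096 → 2.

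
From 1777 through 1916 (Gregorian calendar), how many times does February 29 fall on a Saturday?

5

Leap years in 1777–1916: 33 of them.
Feb 29 weekday advances by 5 (mod 7) from one leap year to the next four years later (or differs when a century non-leap intervenes).
Leap-day weekdays: 1780:Tue 1784:Sun 1788:Fri 1792:Wed 1796:Mon 1804:Wed 1808:Mon 1812:Sat✓ 1816:Thu 1820:Tue 1824:Sun 1828:Fri 1832:Wed …(7 more)… 1864:Mon 1868:Sat✓ 1872:Thu 1876:Tue 1880:Sun 1884:Fri 1888:Wed 1892:Mon 1896:Sat✓ 1904:Mon 1908:Sat✓ 1912:Thu 1916:Tue
Saturday: 1812, 1840, 1868, 1896, 1908 → 5.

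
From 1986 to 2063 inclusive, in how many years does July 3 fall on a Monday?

Track July 3's weekday year by year (advancing +1, or +2 across a Feb 29):
  1986: Thu  1987: Fri (+1)  1988: Sun (+2)  1989: Mon (+1) ✓  1990: Tue (+1)
  1991: Wed (+1)  1992: Fri (+2)  1993: Sat (+1)  1994: Sun (+1)  1995: Mon (+1) ✓
  1996: Wed (+2)  1997: Thu (+1)  1998: Fri (+1)  1999: Sat (+1)  … (50 more years) …
  2050: Sun (+1)  2051: Mon (+1) ✓  2052: Wed (+2)  2053: Thu (+1)  2054: Fri (+1)
  2055: Sat (+1)  2056: Mon (+2) ✓  2057: Tue (+1)  2058: Wed (+1)  2059: Thu (+1)
  2060: Sat (+2)  2061: Sun (+1)  2062: Mon (+1) ✓  2063: Tue (+1)
Monday years: 1989, 1995, 2000, 2006, 2017, 2023, 2028, 2034, 2045, 2051, 2056, 2062 — 12 in total.

12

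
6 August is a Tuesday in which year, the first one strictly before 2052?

2047

From one year to the next, a fixed date's weekday advances by 1, or by 2 when a Feb 29 lies between the two dates.
2052: August 6 is Tuesday.
2051: Sunday (−2)
2050: Saturday (−1)
2049: Friday (−1)
2048: Thursday (−1)
2047: Tuesday (−2)
6 August falls on a Tuesday in 2047.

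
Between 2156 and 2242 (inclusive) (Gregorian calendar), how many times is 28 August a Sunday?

14

Track 28 August's weekday year by year (advancing +1, or +2 across a Feb 29):
  2156: Sat  2157: Sun (+1) ✓  2158: Mon (+1)  2159: Tue (+1)  2160: Thu (+2)
  2161: Fri (+1)  2162: Sat (+1)  2163: Sun (+1) ✓  2164: Tue (+2)  2165: Wed (+1)
  2166: Thu (+1)  2167: Fri (+1)  2168: Sun (+2) ✓  2169: Mon (+1)  … (59 more years) …
  2229: Fri (+1)  2230: Sat (+1)  2231: Sun (+1) ✓  2232: Tue (+2)  2233: Wed (+1)
  2234: Thu (+1)  2235: Fri (+1)  2236: Sun (+2) ✓  2237: Mon (+1)  2238: Tue (+1)
  2239: Wed (+1)  2240: Fri (+2)  2241: Sat (+1)  2242: Sun (+1) ✓
Sunday years: 2157, 2163, 2168, 2174, 2185, 2191, 2196, 2203, 2208, 2214, 2225, 2231, 2236, 2242 — 14 in total.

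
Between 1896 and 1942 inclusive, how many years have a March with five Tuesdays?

21

March has 31 days; it has five Tuesdays when Tuesday falls among the first (month-length − 28) days — i.e. when March 1 is one of Tuesday/Monday/Sunday.
March 1 by year: 1896:Sun✓ 1897:Mon✓ 1898:Tue✓ 1899:Wed 1900:Thu 1901:Fri 1902:Sat 1903:Sun✓ 1904:Tue✓ 1905:Wed 1906:Thu 1907:Fri 1908:Sun✓ 1909:Mon✓ 1910:Tue✓ …(17 more)… 1928:Thu 1929:Fri 1930:Sat 1931:Sun✓ 1932:Tue✓ 1933:Wed 1934:Thu 1935:Fri 1936:Sun✓ 1937:Mon✓ 1938:Tue✓ 1939:Wed 1940:Fri 1941:Sat 1942:Sun✓
Years with five Tuesdays: 1896, 1897, 1898, 1903, 1904, 1908, 1909, 1910, 1914, 1915, 1920, 1921, 1925, 1926, 1927, 1931, 1932, 1936, 1937, 1938, 1942 → 21.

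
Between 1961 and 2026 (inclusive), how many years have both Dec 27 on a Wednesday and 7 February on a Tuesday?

Check each year's weekday for Dec 27 and 7 February:
  1961: Wed/Tue ✓  1962: Thu/Wed  1963: Fri/Thu  1964: Sun/Fri  1965: Mon/Sun  1966: Tue/Mon  1967: Wed/Tue ✓  1968: Fri/Wed  1969: Sat/Fri  1970: Sun/Sat  1971: Mon/Sun  1972: Wed/Mon  1973: Thu/Wed  1974: Fri/Thu  …(38 more)…  2013: Fri/Thu  2014: Sat/Fri  2015: Sun/Sat  2016: Tue/Sun  2017: Wed/Tue ✓  2018: Thu/Wed  2019: Fri/Thu  2020: Sun/Fri  2021: Mon/Sun  2022: Tue/Mon  2023: Wed/Tue ✓  2024: Fri/Wed  2025: Sat/Fri  2026: Sun/Sat
Both conditions hold in: 1961, 1967, 1978, 1989, 1995, 2006, 2017, 2023 — 8.

8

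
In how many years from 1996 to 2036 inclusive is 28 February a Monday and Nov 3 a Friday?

Check each year's weekday for 28 February and Nov 3:
  1996: Wed/Sun  1997: Fri/Mon  1998: Sat/Tue  1999: Sun/Wed  2000: Mon/Fri ✓  2001: Wed/Sat  2002: Thu/Sun  2003: Fri/Mon  2004: Sat/Wed  2005: Mon/Thu  2006: Tue/Fri  2007: Wed/Sat  2008: Thu/Mon  2009: Sat/Tue  …(13 more)…  2023: Tue/Fri  2024: Wed/Sun  2025: Fri/Mon  2026: Sat/Tue  2027: Sun/Wed  2028: Mon/Fri ✓  2029: Wed/Sat  2030: Thu/Sun  2031: Fri/Mon  2032: Sat/Wed  2033: Mon/Thu  2034: Tue/Fri  2035: Wed/Sat  2036: Thu/Mon
Both conditions hold in: 2000, 2028 — 2.

2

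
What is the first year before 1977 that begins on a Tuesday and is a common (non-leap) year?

Jan 1 advances by 2 weekdays after a leap year and by 1 after a common year.
1977: Jan 1 is Saturday.
1976: Thursday (leap)
1975: Wednesday
1974: Tuesday
1974 begins on a Tuesday and is a common year.

1974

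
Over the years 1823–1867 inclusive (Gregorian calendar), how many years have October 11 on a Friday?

6

Track October 11's weekday year by year (advancing +1, or +2 across a Feb 29):
  1823: Sat  1824: Mon (+2)  1825: Tue (+1)  1826: Wed (+1)  1827: Thu (+1)
  1828: Sat (+2)  1829: Sun (+1)  1830: Mon (+1)  1831: Tue (+1)  1832: Thu (+2)
  1833: Fri (+1) ✓  1834: Sat (+1)  1835: Sun (+1)  1836: Tue (+2)  … (17 more years) …
  1854: Wed (+1)  1855: Thu (+1)  1856: Sat (+2)  1857: Sun (+1)  1858: Mon (+1)
  1859: Tue (+1)  1860: Thu (+2)  1861: Fri (+1) ✓  1862: Sat (+1)  1863: Sun (+1)
  1864: Tue (+2)  1865: Wed (+1)  1866: Thu (+1)  1867: Fri (+1) ✓
Friday years: 1833, 1839, 1844, 1850, 1861, 1867 — 6 in total.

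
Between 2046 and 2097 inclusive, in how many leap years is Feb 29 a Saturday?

Leap years in 2046–2097: 13 of them.
Feb 29 weekday advances by 5 (mod 7) from one leap year to the next four years later (or differs when a century non-leap intervenes).
Leap-day weekdays: 2048:Sat✓ 2052:Thu 2056:Tue 2060:Sun 2064:Fri 2068:Wed 2072:Mon 2076:Sat✓ 2080:Thu 2084:Tue 2088:Sun 2092:Fri 2096:Wed
Saturday: 2048, 2076 → 2.

2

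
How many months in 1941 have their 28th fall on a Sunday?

Check the 28th of each month of 1941: Jan 28: Tue, Feb 28: Fri, Mar 28: Fri, Apr 28: Mon, May 28: Wed, Jun 28: Sat, Jul 28: Mon, Aug 28: Thu, Sep 28: Sun, Oct 28: Tue, Nov 28: Fri, Dec 28: Sun.
Sunday occurs in September, December — 2 months.

2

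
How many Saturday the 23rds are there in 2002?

3

Check the 23rd of each month of 2002: Jan 23: Wed, Feb 23: Sat, Mar 23: Sat, Apr 23: Tue, May 23: Thu, Jun 23: Sun, Jul 23: Tue, Aug 23: Fri, Sep 23: Mon, Oct 23: Wed, Nov 23: Sat, Dec 23: Mon.
Saturday occurs in February, March, November — 3 months.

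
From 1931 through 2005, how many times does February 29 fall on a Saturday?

3

Leap years in 1931–2005: 19 of them.
Feb 29 weekday advances by 5 (mod 7) from one leap year to the next four years later (or differs when a century non-leap intervenes).
Leap-day weekdays: 1932:Mon 1936:Sat✓ 1940:Thu 1944:Tue 1948:Sun 1952:Fri 1956:Wed 1960:Mon 1964:Sat✓ 1968:Thu 1972:Tue 1976:Sun 1980:Fri 1984:Wed 1988:Mon 1992:Sat✓ 1996:Thu 2000:Tue 2004:Sun
Saturday: 1936, 1964, 1992 → 3.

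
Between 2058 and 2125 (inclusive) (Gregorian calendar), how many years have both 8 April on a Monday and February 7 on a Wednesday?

Check each year's weekday for 8 April and February 7:
  2058: Mon/Thu  2059: Tue/Fri  2060: Thu/Sat  2061: Fri/Mon  2062: Sat/Tue  2063: Sun/Wed  2064: Tue/Thu  2065: Wed/Sat  2066: Thu/Sun  2067: Fri/Mon  2068: Sun/Tue  2069: Mon/Thu  2070: Tue/Fri  2071: Wed/Sat  …(40 more)…  2112: Fri/Sun  2113: Sat/Tue  2114: Sun/Wed  2115: Mon/Thu  2116: Wed/Fri  2117: Thu/Sun  2118: Fri/Mon  2119: Sat/Tue  2120: Mon/Wed ✓  2121: Tue/Fri  2122: Wed/Sat  2123: Thu/Sun  2124: Sat/Mon  2125: Sun/Wed
Both conditions hold in: 2080, 2120 — 2.

2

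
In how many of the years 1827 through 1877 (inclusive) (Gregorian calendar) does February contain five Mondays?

February has 28 days (29 in leap years); it has five Mondays when Monday falls among the first (month-length − 28) days — i.e. when February 1 is Monday in a leap year (never in a common year).
February 1 by year: 1827:Thu 1828:Fri 1829:Sun 1830:Mon 1831:Tue 1832:Wed 1833:Fri 1834:Sat 1835:Sun 1836:Mon✓ 1837:Wed 1838:Thu 1839:Fri 1840:Sat 1841:Mon …(21 more)… 1863:Sun 1864:Mon✓ 1865:Wed 1866:Thu 1867:Fri 1868:Sat 1869:Mon 1870:Tue 1871:Wed 1872:Thu 1873:Sat 1874:Sun 1875:Mon 1876:Tue 1877:Thu
Years with five Mondays: 1836, 1864 → 2.

2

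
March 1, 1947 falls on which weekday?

January 1, 1947 is a Wednesday.
March 1 is day 60 of the year, i.e. 59 days after Jan 1.
59 mod 7 = 3, so advance 3 weekdays from Wednesday: Saturday.

Saturday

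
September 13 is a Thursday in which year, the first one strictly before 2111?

From one year to the next, a fixed date's weekday advances by 1, or by 2 when a Feb 29 lies between the two dates.
2111: September 13 is Sunday.
2110: Saturday (−1)
2109: Friday (−1)
2108: Thursday (−1)
September 13 falls on a Thursday in 2108.

2108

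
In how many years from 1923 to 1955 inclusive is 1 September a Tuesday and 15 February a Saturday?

1

Check each year's weekday for 1 September and 15 February:
  1923: Sat/Thu  1924: Mon/Fri  1925: Tue/Sun  1926: Wed/Mon  1927: Thu/Tue  1928: Sat/Wed  1929: Sun/Fri  1930: Mon/Sat  1931: Tue/Sun  1932: Thu/Mon  1933: Fri/Wed  1934: Sat/Thu  1935: Sun/Fri  1936: Tue/Sat ✓  …(5 more)…  1942: Tue/Sun  1943: Wed/Mon  1944: Fri/Tue  1945: Sat/Thu  1946: Sun/Fri  1947: Mon/Sat  1948: Wed/Sun  1949: Thu/Tue  1950: Fri/Wed  1951: Sat/Thu  1952: Mon/Fri  1953: Tue/Sun  1954: Wed/Mon  1955: Thu/Tue
Both conditions hold in: 1936 — 1.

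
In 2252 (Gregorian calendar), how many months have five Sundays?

A month of length L has five Sundays iff its first Sunday is on day ≤ L−28 (so day 1–3 in a 31-day month, 1–2 in a 30-day month, day 1 in a leap February).
Checking each month of 2252: Jan starts Thu (31d); Feb starts Sun (29d) ✓; Mar starts Mon (31d); Apr starts Thu (30d); May starts Sat (31d) ✓; Jun starts Tue (30d); Jul starts Thu (31d); Aug starts Sun (31d) ✓; Sep starts Wed (30d); Oct starts Fri (31d) ✓; Nov starts Mon (30d); Dec starts Wed (31d).
Five-Sunday months: February, May, August, October → 4.

4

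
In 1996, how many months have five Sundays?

A month of length L has five Sundays iff its first Sunday is on day ≤ L−28 (so day 1–3 in a 31-day month, 1–2 in a 30-day month, day 1 in a leap February).
Checking each month of 1996: Jan starts Mon (31d); Feb starts Thu (29d); Mar starts Fri (31d) ✓; Apr starts Mon (30d); May starts Wed (31d); Jun starts Sat (30d) ✓; Jul starts Mon (31d); Aug starts Thu (31d); Sep starts Sun (30d) ✓; Oct starts Tue (31d); Nov starts Fri (30d); Dec starts Sun (31d) ✓.
Five-Sunday months: March, June, September, December → 4.

4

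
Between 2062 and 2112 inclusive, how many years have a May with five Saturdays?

23

May has 31 days; it has five Saturdays when Saturday falls among the first (month-length − 28) days — i.e. when May 1 is one of Saturday/Friday/Thursday.
May 1 by year: 2062:Mon 2063:Tue 2064:Thu✓ 2065:Fri✓ 2066:Sat✓ 2067:Sun 2068:Tue 2069:Wed 2070:Thu✓ 2071:Fri✓ 2072:Sun 2073:Mon 2074:Tue 2075:Wed 2076:Fri✓ …(21 more)… 2098:Thu✓ 2099:Fri✓ 2100:Sat✓ 2101:Sun 2102:Mon 2103:Tue 2104:Thu✓ 2105:Fri✓ 2106:Sat✓ 2107:Sun 2108:Tue 2109:Wed 2110:Thu✓ 2111:Fri✓ 2112:Sun
Years with five Saturdays: 2064, 2065, 2066, 2070, 2071, 2076, 2077, 2081, 2082, 2083, 2087, 2088, 2092, 2093, 2094, 2098, 2099, 2100, 2104, 2105, 2106, 2110, 2111 → 23.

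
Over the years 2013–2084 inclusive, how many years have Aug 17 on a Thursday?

Track Aug 17's weekday year by year (advancing +1, or +2 across a Feb 29):
  2013: Sat  2014: Sun (+1)  2015: Mon (+1)  2016: Wed (+2)  2017: Thu (+1) ✓
  2018: Fri (+1)  2019: Sat (+1)  2020: Mon (+2)  2021: Tue (+1)  2022: Wed (+1)
  2023: Thu (+1) ✓  2024: Sat (+2)  2025: Sun (+1)  2026: Mon (+1)  … (44 more years) …
  2071: Mon (+1)  2072: Wed (+2)  2073: Thu (+1) ✓  2074: Fri (+1)  2075: Sat (+1)
  2076: Mon (+2)  2077: Tue (+1)  2078: Wed (+1)  2079: Thu (+1) ✓  2080: Sat (+2)
  2081: Sun (+1)  2082: Mon (+1)  2083: Tue (+1)  2084: Thu (+2) ✓
Thursday years: 2017, 2023, 2028, 2034, 2045, 2051, 2056, 2062, 2073, 2079, 2084 — 11 in total.

11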